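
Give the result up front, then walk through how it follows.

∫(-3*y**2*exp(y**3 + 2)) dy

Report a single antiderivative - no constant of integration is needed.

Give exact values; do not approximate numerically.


The answer is -exp(y**3 + 2).
Step 1. Substitute u = y**3 + 2, turning ∫(-3*y**2*exp(y**3 + 2)) dy into ∫(-exp(u)) du: now ∫(-exp(u)) du.
Step 2. Evaluate the standard form: now -exp(u).
Step 3. Substitute back u = y**3 + 2: now -exp(y**3 + 2).
Answer: -exp(y**3 + 2).


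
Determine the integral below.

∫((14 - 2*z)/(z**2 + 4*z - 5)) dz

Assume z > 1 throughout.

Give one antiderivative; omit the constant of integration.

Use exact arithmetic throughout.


Answer: 2*log(z - 1) - 4*log(z + 5).


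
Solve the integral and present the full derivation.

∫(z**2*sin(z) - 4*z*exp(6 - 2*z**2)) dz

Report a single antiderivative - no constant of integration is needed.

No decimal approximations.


Step 1. Rewrite: now ∫(-4*z*exp(6 - 2*z**2)) dz + ∫(z**2*sin(z)) dz.
Step 2. Integrate ∫(z**2*sin(z)) dz by parts with u = z**2, dv = (sin(z)) dz, so v = -cos(z): now -z**2*cos(z) + ∫(-4*z*exp(6 - 2*z**2)) dz + ∫(2*z*cos(z)) dz.
Step 3. Integrate ∫(2*z*cos(z)) dz by parts with u = z, dv = (2*cos(z)) dz, so v = 2*sin(z): now -z**2*cos(z) + 2*z*sin(z) + ∫(-4*z*exp(6 - 2*z**2)) dz + ∫(-2*sin(z)) dz.
Step 4. Evaluate the standard form: now -z**2*cos(z) + 2*z*sin(z) + 2*cos(z) + ∫(-4*z*exp(6 - 2*z**2)) dz.
Step 5. Substitute u = z**2 - 3, turning ∫(-4*z*exp(6 - 2*z**2)) dz into ∫(-2*exp(-2*u)) du: now -z**2*cos(z) + 2*z*sin(z) + 2*cos(z) + ∫(-2*exp(-2*u)) du.
Step 6. Evaluate the standard form: now -z**2*cos(z) + 2*z*sin(z) + 2*cos(z) + exp(-2*u).
Step 7. Substitute back u = z**2 - 3: now -z**2*cos(z) + 2*z*sin(z) + exp(6 - 2*z**2) + 2*cos(z).
Answer: -z**2*cos(z) + 2*z*sin(z) + exp(6 - 2*z**2) + 2*cos(z).


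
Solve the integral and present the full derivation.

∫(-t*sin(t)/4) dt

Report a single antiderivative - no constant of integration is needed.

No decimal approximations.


Step 1. Integrate ∫(-t*sin(t)/4) dt by parts with u = t, dv = (-sin(t)/4) dt, so v = cos(t)/4: now t*cos(t)/4 + ∫(-cos(t)/4) dt.
Step 2. Evaluate the standard form: now t*cos(t)/4 - sin(t)/4.
Answer: t*cos(t)/4 - sin(t)/4.


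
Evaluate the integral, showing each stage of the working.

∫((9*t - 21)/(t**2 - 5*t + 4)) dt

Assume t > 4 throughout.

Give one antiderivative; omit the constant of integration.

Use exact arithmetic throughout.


Step 1. Decompose ∫((9*t - 21)/(t**2 - 5*t + 4)) dt by partial fractions, (9*t - 21)/(t**2 - 5*t + 4) = 4/(t - 1) + 5/(t - 4): now ∫(5/(t - 4)) dt + ∫(4/(t - 1)) dt.
Step 2. Evaluate the standard form [assuming t > 4]: now 5*log(t - 4) + ∫(4/(t - 1)) dt.
Step 3. Evaluate the standard form [assuming t > 1]: now 5*log(t - 4) + 4*log(t - 1).
Answer: 5*log(t - 4) + 4*log(t - 1).


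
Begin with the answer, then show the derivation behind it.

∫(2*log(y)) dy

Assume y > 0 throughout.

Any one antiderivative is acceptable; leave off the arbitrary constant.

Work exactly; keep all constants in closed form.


The answer is 2*y*log(y) - 2*y.
Step 1. Integrate ∫(2*log(y)) dy by parts with u = log(y), dv = (2) dy, so v = 2*y [assuming y > 0]: now 2*y*log(y) + ∫(-2) dy.
Step 2. Evaluate the standard form: now 2*y*log(y) - 2*y.
Answer: 2*y*log(y) - 2*y.


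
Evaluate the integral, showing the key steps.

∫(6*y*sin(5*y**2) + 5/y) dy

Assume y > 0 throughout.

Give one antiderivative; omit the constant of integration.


Step 1. Rewrite: now ∫(5/y) dy + ∫(6*y*sin(5*y**2)) dy.
Step 2. Evaluate the standard form [assuming y > 0]: now 5*log(y) + ∫(6*y*sin(5*y**2)) dy.
Step 3. Substitute u = y**2, turning ∫(6*y*sin(5*y**2)) dy into ∫(3*sin(5*u)) du: now 5*log(y) + ∫(3*sin(5*u)) du.
Step 4. Evaluate the standard form: now 5*log(y) - 3*cos(5*u)/5.
Step 5. Substitute back u = y**2: now 5*log(y) - 3*cos(5*y**2)/5.
Answer: 5*log(y) - 3*cos(5*y**2)/5.


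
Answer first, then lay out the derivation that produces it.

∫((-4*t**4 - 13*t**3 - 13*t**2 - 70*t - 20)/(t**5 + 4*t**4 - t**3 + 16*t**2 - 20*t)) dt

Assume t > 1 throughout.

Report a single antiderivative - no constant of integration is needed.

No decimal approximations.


The answer is log(t) - 4*log(t - 1) - log(t + 5) + atan(t/2).
Step 1. Decompose ∫((-4*t**4 - 13*t**3 - 13*t**2 - 70*t - 20)/(t**5 + 4*t**4 - t**3 + 16*t**2 - 20*t)) dt by partial fractions, (-4*t**4 - 13*t**3 - 13*t**2 - 70*t - 20)/(t**5 + 4*t**4 - t**3 + 16*t**2 - 20*t) = 2/(t**2 + 4) - 1/(t + 5) - 4/(t - 1) + 1/t: now ∫(1/t) dt + ∫(-4/(t - 1)) dt + ∫(-1/(t + 5)) dt + ∫(2/(t**2 + 4)) dt.
Step 2. Evaluate the standard form [assuming t > 0]: now log(t) + ∫(-4/(t - 1)) dt + ∫(-1/(t + 5)) dt + ∫(2/(t**2 + 4)) dt.
Step 3. Evaluate the standard form [assuming t > 1]: now log(t) - 4*log(t - 1) + ∫(-1/(t + 5)) dt + ∫(2/(t**2 + 4)) dt.
Step 4. Evaluate the standard form [assuming t > -5]: now log(t) - 4*log(t - 1) - log(t + 5) + ∫(2/(t**2 + 4)) dt.
Step 5. Evaluate the standard form: now log(t) - 4*log(t - 1) - log(t + 5) + atan(t/2).
Answer: log(t) - 4*log(t - 1) - log(t + 5) + atan(t/2).


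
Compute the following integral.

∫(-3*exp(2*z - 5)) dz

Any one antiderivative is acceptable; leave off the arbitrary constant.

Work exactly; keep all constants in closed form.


Answer: -3*exp(2*z - 5)/2.


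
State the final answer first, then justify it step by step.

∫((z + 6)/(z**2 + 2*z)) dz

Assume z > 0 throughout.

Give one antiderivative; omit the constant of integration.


The answer is 3*log(z) - 2*log(z + 2).
Step 1. Decompose ∫((z + 6)/(z**2 + 2*z)) dz by partial fractions, (z + 6)/(z**2 + 2*z) = -2/(z + 2) + 3/z: now ∫(3/z) dz + ∫(-2/(z + 2)) dz.
Step 2. Evaluate the standard form [assuming z > 0]: now 3*log(z) + ∫(-2/(z + 2)) dz.
Step 3. Evaluate the standard form [assuming z > -2]: now 3*log(z) - 2*log(z + 2).
Answer: 3*log(z) - 2*log(z + 2).


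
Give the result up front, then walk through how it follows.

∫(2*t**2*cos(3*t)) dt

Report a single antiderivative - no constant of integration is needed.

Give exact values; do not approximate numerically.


The answer is 2*t**2*sin(3*t)/3 + 4*t*cos(3*t)/9 - 4*sin(3*t)/27.
Step 1. Integrate ∫(2*t**2*cos(3*t)) dt by parts with u = t**2, dv = (2*cos(3*t)) dt, so v = 2*sin(3*t)/3: now 2*t**2*sin(3*t)/3 + ∫(-4*t*sin(3*t)/3) dt.
Step 2. Integrate ∫(-4*t*sin(3*t)/3) dt by parts with u = t, dv = (-4*sin(3*t)/3) dt, so v = 4*cos(3*t)/9: now 2*t**2*sin(3*t)/3 + 4*t*cos(3*t)/9 + ∫(-4*cos(3*t)/9) dt.
Step 3. Evaluate the standard form: now 2*t**2*sin(3*t)/3 + 4*t*cos(3*t)/9 - 4*sin(3*t)/27.
Answer: 2*t**2*sin(3*t)/3 + 4*t*cos(3*t)/9 - 4*sin(3*t)/27.


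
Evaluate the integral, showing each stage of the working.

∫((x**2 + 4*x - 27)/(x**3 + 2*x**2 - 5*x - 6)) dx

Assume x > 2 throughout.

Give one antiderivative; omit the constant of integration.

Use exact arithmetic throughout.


Step 1. Decompose ∫((x**2 + 4*x - 27)/(x**3 + 2*x**2 - 5*x - 6)) dx by partial fractions, (x**2 + 4*x - 27)/(x**3 + 2*x**2 - 5*x - 6) = -3/(x + 3) + 5/(x + 1) - 1/(x - 2): now ∫(-1/(x - 2)) dx + ∫(5/(x + 1)) dx + ∫(-3/(x + 3)) dx.
Step 2. Evaluate the standard form [assuming x > -1]: now 5*log(x + 1) + ∫(-1/(x - 2)) dx + ∫(-3/(x + 3)) dx.
Step 3. Evaluate the standard form [assuming x > 2]: now -log(x - 2) + 5*log(x + 1) + ∫(-3/(x + 3)) dx.
Step 4. Evaluate the standard form [assuming x > -3]: now -log(x - 2) + 5*log(x + 1) - 3*log(x + 3).
Answer: -log(x - 2) + 5*log(x + 1) - 3*log(x + 3).


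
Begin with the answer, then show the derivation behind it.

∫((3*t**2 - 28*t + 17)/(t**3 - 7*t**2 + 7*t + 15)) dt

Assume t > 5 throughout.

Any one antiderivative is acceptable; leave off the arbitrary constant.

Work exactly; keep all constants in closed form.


The answer is -4*log(t - 5) + 5*log(t - 3) + 2*log(t + 1).
Step 1. Decompose ∫((3*t**2 - 28*t + 17)/(t**3 - 7*t**2 + 7*t + 15)) dt by partial fractions, (3*t**2 - 28*t + 17)/(t**3 - 7*t**2 + 7*t + 15) = 2/(t + 1) + 5/(t - 3) - 4/(t - 5): now ∫(-4/(t - 5)) dt + ∫(5/(t - 3)) dt + ∫(2/(t + 1)) dt.
Step 2. Evaluate the standard form [assuming t > 5]: now -4*log(t - 5) + ∫(5/(t - 3)) dt + ∫(2/(t + 1)) dt.
Step 3. Evaluate the standard form [assuming t > -1]: now -4*log(t - 5) + 2*log(t + 1) + ∫(5/(t - 3)) dt.
Step 4. Evaluate the standard form [assuming t > 3]: now -4*log(t - 5) + 5*log(t - 3) + 2*log(t + 1).
Answer: -4*log(t - 5) + 5*log(t - 3) + 2*log(t + 1).


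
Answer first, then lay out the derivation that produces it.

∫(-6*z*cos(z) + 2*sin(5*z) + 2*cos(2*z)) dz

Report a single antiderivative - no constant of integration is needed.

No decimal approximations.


The answer is -6*z*sin(z) + sin(2*z) - 6*cos(z) - 2*cos(5*z)/5.
Step 1. Rewrite: now ∫(-6*z*cos(z)) dz + ∫(2*sin(5*z)) dz + ∫(2*cos(2*z)) dz.
Step 2. Evaluate the standard form: now sin(2*z) + ∫(-6*z*cos(z)) dz + ∫(2*sin(5*z)) dz.
Step 3. Evaluate the standard form: now sin(2*z) - 2*cos(5*z)/5 + ∫(-6*z*cos(z)) dz.
Step 4. Integrate ∫(-6*z*cos(z)) dz by parts with u = z, dv = (-6*cos(z)) dz, so v = -6*sin(z): now -6*z*sin(z) + sin(2*z) - 2*cos(5*z)/5 + ∫(6*sin(z)) dz.
Step 5. Evaluate the standard form: now -6*z*sin(z) + sin(2*z) - 6*cos(z) - 2*cos(5*z)/5.
Answer: -6*z*sin(z) + sin(2*z) - 6*cos(z) - 2*cos(5*z)/5.


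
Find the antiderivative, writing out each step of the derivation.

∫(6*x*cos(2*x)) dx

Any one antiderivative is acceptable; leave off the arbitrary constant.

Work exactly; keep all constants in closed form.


Step 1. Integrate ∫(6*x*cos(2*x)) dx by parts with u = x, dv = (6*cos(2*x)) dx, so v = 3*sin(2*x): now 3*x*sin(2*x) + ∫(-3*sin(2*x)) dx.
Step 2. Evaluate the standard form: now 3*x*sin(2*x) + 3*cos(2*x)/2.
Answer: 3*x*sin(2*x) + 3*cos(2*x)/2.


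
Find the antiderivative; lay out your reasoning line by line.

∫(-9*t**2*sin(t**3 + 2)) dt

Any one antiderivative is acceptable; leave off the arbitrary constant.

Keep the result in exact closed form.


Step 1. Substitute u = t**3 + 2, turning ∫(-9*t**2*sin(t**3 + 2)) dt into ∫(-3*sin(u)) du: now ∫(-3*sin(u)) du.
Step 2. Evaluate the standard form: now 3*cos(u).
Step 3. Substitute back u = t**3 + 2: now 3*cos(t**3 + 2).
Answer: 3*cos(t**3 + 2).


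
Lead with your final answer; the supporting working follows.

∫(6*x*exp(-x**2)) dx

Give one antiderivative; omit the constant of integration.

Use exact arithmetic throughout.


The answer is -3*exp(-x**2).
Step 1. Substitute u = x**2, turning ∫(6*x*exp(-x**2)) dx into ∫(3*exp(-u)) du: now ∫(3*exp(-u)) du.
Step 2. Evaluate the standard form: now -3*exp(-u).
Step 3. Substitute back u = x**2: now -3*exp(-x**2).
Answer: -3*exp(-x**2).


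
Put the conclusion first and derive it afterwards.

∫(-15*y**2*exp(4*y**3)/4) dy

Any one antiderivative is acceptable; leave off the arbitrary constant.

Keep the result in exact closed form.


The answer is -5*exp(4*y**3)/16.
Step 1. Substitute u = y**3, turning ∫(-15*y**2*exp(4*y**3)/4) dy into ∫(-5*exp(4*u)/4) du: now ∫(-5*exp(4*u)/4) du.
Step 2. Evaluate the standard form: now -5*exp(4*u)/16.
Step 3. Substitute back u = y**3: now -5*exp(4*y**3)/16.
Answer: -5*exp(4*y**3)/16.


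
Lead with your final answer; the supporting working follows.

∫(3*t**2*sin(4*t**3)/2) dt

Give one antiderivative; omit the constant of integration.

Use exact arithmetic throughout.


The answer is -cos(4*t**3)/8.
Step 1. Substitute u = t**3, turning ∫(3*t**2*sin(4*t**3)/2) dt into ∫(sin(4*u)/2) du: now ∫(sin(4*u)/2) du.
Step 2. Evaluate the standard form: now -cos(4*u)/8.
Step 3. Substitute back u = t**3: now -cos(4*t**3)/8.
Answer: -cos(4*t**3)/8.


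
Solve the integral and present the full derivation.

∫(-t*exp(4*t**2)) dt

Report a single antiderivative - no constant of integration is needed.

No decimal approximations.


Step 1. Substitute u = t**2, turning ∫(-t*exp(4*t**2)) dt into ∫(-exp(4*u)/2) du: now ∫(-exp(4*u)/2) du.
Step 2. Evaluate the standard form: now -exp(4*u)/8.
Step 3. Substitute back u = t**2: now -exp(4*t**2)/8.
Answer: -exp(4*t**2)/8.


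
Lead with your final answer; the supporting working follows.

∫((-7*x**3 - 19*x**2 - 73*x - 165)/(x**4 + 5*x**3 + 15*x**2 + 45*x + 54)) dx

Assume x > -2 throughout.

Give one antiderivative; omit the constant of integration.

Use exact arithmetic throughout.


The answer is -3*log(x + 2) - 4*log(x + 3) - 2*atan(x/3)/3.
Step 1. Decompose ∫((-7*x**3 - 19*x**2 - 73*x - 165)/(x**4 + 5*x**3 + 15*x**2 + 45*x + 54)) dx by partial fractions, (-7*x**3 - 19*x**2 - 73*x - 165)/(x**4 + 5*x**3 + 15*x**2 + 45*x + 54) = -2/(x**2 + 9) - 4/(x + 3) - 3/(x + 2): now ∫(-3/(x + 2)) dx + ∫(-4/(x + 3)) dx + ∫(-2/(x**2 + 9)) dx.
Step 2. Evaluate the standard form [assuming x > -2]: now -3*log(x + 2) + ∫(-4/(x + 3)) dx + ∫(-2/(x**2 + 9)) dx.
Step 3. Evaluate the standard form [assuming x > -3]: now -3*log(x + 2) - 4*log(x + 3) + ∫(-2/(x**2 + 9)) dx.
Step 4. Evaluate the standard form: now -3*log(x + 2) - 4*log(x + 3) - 2*atan(x/3)/3.
Answer: -3*log(x + 2) - 4*log(x + 3) - 2*atan(x/3)/3.


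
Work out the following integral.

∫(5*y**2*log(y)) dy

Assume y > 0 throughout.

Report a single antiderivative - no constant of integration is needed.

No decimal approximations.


Answer: 5*y**3*log(y)/3 - 5*y**3/9.


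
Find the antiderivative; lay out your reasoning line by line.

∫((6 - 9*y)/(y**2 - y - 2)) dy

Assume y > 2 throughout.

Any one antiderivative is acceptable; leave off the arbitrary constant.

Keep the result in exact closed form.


Step 1. Decompose ∫((6 - 9*y)/(y**2 - y - 2)) dy by partial fractions, (6 - 9*y)/(y**2 - y - 2) = -5/(y + 1) - 4/(y - 2): now ∫(-4/(y - 2)) dy + ∫(-5/(y + 1)) dy.
Step 2. Evaluate the standard form [assuming y > 2]: now -4*log(y - 2) + ∫(-5/(y + 1)) dy.
Step 3. Evaluate the standard form [assuming y > -1]: now -4*log(y - 2) - 5*log(y + 1).
Answer: -4*log(y - 2) - 5*log(y + 1).


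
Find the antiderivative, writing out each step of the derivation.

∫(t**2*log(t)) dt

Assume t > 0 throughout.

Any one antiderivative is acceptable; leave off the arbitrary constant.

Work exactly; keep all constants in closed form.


Step 1. Integrate ∫(t**2*log(t)) dt by parts with u = log(t), dv = (t**2) dt, so v = t**3/3 [assuming t > 0]: now t**3*log(t)/3 + ∫(-t**2/3) dt.
Step 2. Evaluate the standard form: now t**3*log(t)/3 - t**3/9.
Answer: t**3*log(t)/3 - t**3/9.


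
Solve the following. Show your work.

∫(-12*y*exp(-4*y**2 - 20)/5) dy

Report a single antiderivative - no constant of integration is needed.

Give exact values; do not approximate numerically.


Step 1. Substitute u = y**2 + 5, turning ∫(-12*y*exp(-4*y**2 - 20)/5) dy into ∫(-6*exp(-4*u)/5) du: now ∫(-6*exp(-4*u)/5) du.
Step 2. Evaluate the standard form: now 3*exp(-4*u)/10.
Step 3. Substitute back u = y**2 + 5: now 3*exp(-4*y**2 - 20)/10.
Answer: 3*exp(-4*y**2 - 20)/10.


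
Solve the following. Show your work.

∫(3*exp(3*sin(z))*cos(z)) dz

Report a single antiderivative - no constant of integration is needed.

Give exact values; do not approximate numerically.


Step 1. Substitute u = sin(z), turning ∫(3*exp(3*sin(z))*cos(z)) dz into ∫(3*exp(3*u)) du: now ∫(3*exp(3*u)) du.
Step 2. Evaluate the standard form: now exp(3*u).
Step 3. Substitute back u = sin(z): now exp(3*sin(z)).
Answer: exp(3*sin(z)).


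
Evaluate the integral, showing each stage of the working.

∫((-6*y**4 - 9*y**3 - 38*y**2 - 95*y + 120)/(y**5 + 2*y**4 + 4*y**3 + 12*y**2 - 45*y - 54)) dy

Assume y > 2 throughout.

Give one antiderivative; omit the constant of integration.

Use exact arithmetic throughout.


Step 1. Decompose ∫((-6*y**4 - 9*y**3 - 38*y**2 - 95*y + 120)/(y**5 + 2*y**4 + 4*y**3 + 12*y**2 - 45*y - 54)) dy by partial fractions, (-6*y**4 - 9*y**3 - 38*y**2 - 95*y + 120)/(y**5 + 2*y**4 + 4*y**3 + 12*y**2 - 45*y - 54) = 1/(y**2 + 9) - 1/(y + 3) - 3/(y + 1) - 2/(y - 2): now ∫(-2/(y - 2)) dy + ∫(-3/(y + 1)) dy + ∫(-1/(y + 3)) dy + ∫(1/(y**2 + 9)) dy.
Step 2. Evaluate the standard form [assuming y > 2]: now -2*log(y - 2) + ∫(-3/(y + 1)) dy + ∫(-1/(y + 3)) dy + ∫(1/(y**2 + 9)) dy.
Step 3. Evaluate the standard form [assuming y > -1]: now -2*log(y - 2) - 3*log(y + 1) + ∫(-1/(y + 3)) dy + ∫(1/(y**2 + 9)) dy.
Step 4. Evaluate the standard form [assuming y > -3]: now -2*log(y - 2) - 3*log(y + 1) - log(y + 3) + ∫(1/(y**2 + 9)) dy.
Step 5. Evaluate the standard form: now -2*log(y - 2) - 3*log(y + 1) - log(y + 3) + atan(y/3)/3.
Answer: -2*log(y - 2) - 3*log(y + 1) - log(y + 3) + atan(y/3)/3.


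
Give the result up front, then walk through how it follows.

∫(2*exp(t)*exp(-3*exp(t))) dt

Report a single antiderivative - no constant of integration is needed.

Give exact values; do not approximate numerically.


The answer is -2*exp(-3*exp(t))/3.
Step 1. Substitute u = exp(t), turning ∫(2*exp(t)*exp(-3*exp(t))) dt into ∫(2*exp(-3*u)) du: now ∫(2*exp(-3*u)) du.
Step 2. Evaluate the standard form: now -2*exp(-3*u)/3.
Step 3. Substitute back u = exp(t): now -2*exp(-3*exp(t))/3.
Answer: -2*exp(-3*exp(t))/3.


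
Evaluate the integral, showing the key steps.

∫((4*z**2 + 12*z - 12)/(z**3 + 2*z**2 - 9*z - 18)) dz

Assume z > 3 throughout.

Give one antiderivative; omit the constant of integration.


Step 1. Decompose ∫((4*z**2 + 12*z - 12)/(z**3 + 2*z**2 - 9*z - 18)) dz by partial fractions, (4*z**2 + 12*z - 12)/(z**3 + 2*z**2 - 9*z - 18) = -2/(z + 3) + 4/(z + 2) + 2/(z - 3): now ∫(2/(z - 3)) dz + ∫(4/(z + 2)) dz + ∫(-2/(z + 3)) dz.
Step 2. Evaluate the standard form [assuming z > -2]: now 4*log(z + 2) + ∫(2/(z - 3)) dz + ∫(-2/(z + 3)) dz.
Step 3. Evaluate the standard form [assuming z > -3]: now 4*log(z + 2) - 2*log(z + 3) + ∫(2/(z - 3)) dz.
Step 4. Evaluate the standard form [assuming z > 3]: now 2*log(z - 3) + 4*log(z + 2) - 2*log(z + 3).
Answer: 2*log(z - 3) + 4*log(z + 2) - 2*log(z + 3).


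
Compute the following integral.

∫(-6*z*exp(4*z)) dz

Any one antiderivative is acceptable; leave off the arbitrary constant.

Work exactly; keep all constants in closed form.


Answer: -3*z*exp(4*z)/2 + 3*exp(4*z)/8.


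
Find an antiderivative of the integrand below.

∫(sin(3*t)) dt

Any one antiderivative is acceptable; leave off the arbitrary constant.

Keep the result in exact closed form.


Answer: -cos(3*t)/3.


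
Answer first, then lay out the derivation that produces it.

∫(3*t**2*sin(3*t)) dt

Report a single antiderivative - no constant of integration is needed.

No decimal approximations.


The answer is -t**2*cos(3*t) + 2*t*sin(3*t)/3 + 2*cos(3*t)/9.
Step 1. Integrate ∫(3*t**2*sin(3*t)) dt by parts with u = t**2, dv = (3*sin(3*t)) dt, so v = -cos(3*t): now -t**2*cos(3*t) + ∫(2*t*cos(3*t)) dt.
Step 2. Integrate ∫(2*t*cos(3*t)) dt by parts with u = t, dv = (2*cos(3*t)) dt, so v = 2*sin(3*t)/3: now -t**2*cos(3*t) + 2*t*sin(3*t)/3 + ∫(-2*sin(3*t)/3) dt.
Step 3. Evaluate the standard form: now -t**2*cos(3*t) + 2*t*sin(3*t)/3 + 2*cos(3*t)/9.
Answer: -t**2*cos(3*t) + 2*t*sin(3*t)/3 + 2*cos(3*t)/9.


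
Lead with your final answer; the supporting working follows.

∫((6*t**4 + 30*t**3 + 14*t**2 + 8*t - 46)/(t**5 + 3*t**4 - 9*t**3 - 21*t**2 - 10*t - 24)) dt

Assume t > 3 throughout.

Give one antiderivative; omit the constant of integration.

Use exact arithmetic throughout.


The answer is 4*log(t - 3) + 3*log(t + 2) - log(t + 4) + 2*atan(t).
Step 1. Decompose ∫((6*t**4 + 30*t**3 + 14*t**2 + 8*t - 46)/(t**5 + 3*t**4 - 9*t**3 - 21*t**2 - 10*t - 24)) dt by partial fractions, (6*t**4 + 30*t**3 + 14*t**2 + 8*t - 46)/(t**5 + 3*t**4 - 9*t**3 - 21*t**2 - 10*t - 24) = 2/(t**2 + 1) - 1/(t + 4) + 3/(t + 2) + 4/(t - 3): now ∫(4/(t - 3)) dt + ∫(3/(t + 2)) dt + ∫(-1/(t + 4)) dt + ∫(2/(t**2 + 1)) dt.
Step 2. Evaluate the standard form [assuming t > 3]: now 4*log(t - 3) + ∫(3/(t + 2)) dt + ∫(-1/(t + 4)) dt + ∫(2/(t**2 + 1)) dt.
Step 3. Evaluate the standard form [assuming t > -2]: now 4*log(t - 3) + 3*log(t + 2) + ∫(-1/(t + 4)) dt + ∫(2/(t**2 + 1)) dt.
Step 4. Evaluate the standard form [assuming t > -4]: now 4*log(t - 3) + 3*log(t + 2) - log(t + 4) + ∫(2/(t**2 + 1)) dt.
Step 5. Evaluate the standard form: now 4*log(t - 3) + 3*log(t + 2) - log(t + 4) + 2*atan(t).
Answer: 4*log(t - 3) + 3*log(t + 2) - log(t + 4) + 2*atan(t).


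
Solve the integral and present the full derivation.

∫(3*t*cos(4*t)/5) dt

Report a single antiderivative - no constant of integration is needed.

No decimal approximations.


Step 1. Integrate ∫(3*t*cos(4*t)/5) dt by parts with u = t, dv = (3*cos(4*t)/5) dt, so v = 3*sin(4*t)/20: now 3*t*sin(4*t)/20 + ∫(-3*sin(4*t)/20) dt.
Step 2. Evaluate the standard form: now 3*t*sin(4*t)/20 + 3*cos(4*t)/80.
Answer: 3*t*sin(4*t)/20 + 3*cos(4*t)/80.


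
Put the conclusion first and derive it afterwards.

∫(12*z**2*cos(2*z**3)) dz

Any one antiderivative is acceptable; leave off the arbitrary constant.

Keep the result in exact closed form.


The answer is 2*sin(2*z**3).
Step 1. Substitute u = z**3, turning ∫(12*z**2*cos(2*z**3)) dz into ∫(4*cos(2*u)) du: now ∫(4*cos(2*u)) du.
Step 2. Evaluate the standard form: now 2*sin(2*u).
Step 3. Substitute back u = z**3: now 2*sin(2*z**3).
Answer: 2*sin(2*z**3).


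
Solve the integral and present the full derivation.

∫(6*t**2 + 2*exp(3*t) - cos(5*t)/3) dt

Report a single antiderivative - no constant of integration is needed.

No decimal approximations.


Step 1. Rewrite: now ∫(6*t**2) dt + ∫(2*exp(3*t)) dt + ∫(-cos(5*t)/3) dt.
Step 2. Evaluate the standard form: now 2*exp(3*t)/3 + ∫(6*t**2) dt + ∫(-cos(5*t)/3) dt.
Step 3. Evaluate the standard form: now 2*t**3 + 2*exp(3*t)/3 + ∫(-cos(5*t)/3) dt.
Step 4. Evaluate the standard form: now 2*t**3 + 2*exp(3*t)/3 - sin(5*t)/15.
Answer: 2*t**3 + 2*exp(3*t)/3 - sin(5*t)/15.


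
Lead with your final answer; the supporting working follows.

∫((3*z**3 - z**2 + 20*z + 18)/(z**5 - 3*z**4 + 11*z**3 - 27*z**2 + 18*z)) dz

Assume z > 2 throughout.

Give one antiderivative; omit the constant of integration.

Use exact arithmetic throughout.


The answer is log(z) + 3*log(z - 2) - 4*log(z - 1) + atan(z/3)/3.
Step 1. Decompose ∫((3*z**3 - z**2 + 20*z + 18)/(z**5 - 3*z**4 + 11*z**3 - 27*z**2 + 18*z)) dz by partial fractions, (3*z**3 - z**2 + 20*z + 18)/(z**5 - 3*z**4 + 11*z**3 - 27*z**2 + 18*z) = 1/(z**2 + 9) - 4/(z - 1) + 3/(z - 2) + 1/z: now ∫(1/z) dz + ∫(3/(z - 2)) dz + ∫(-4/(z - 1)) dz + ∫(1/(z**2 + 9)) dz.
Step 2. Evaluate the standard form [assuming z > 2]: now 3*log(z - 2) + ∫(1/z) dz + ∫(-4/(z - 1)) dz + ∫(1/(z**2 + 9)) dz.
Step 3. Evaluate the standard form [assuming z > 1]: now 3*log(z - 2) - 4*log(z - 1) + ∫(1/z) dz + ∫(1/(z**2 + 9)) dz.
Step 4. Evaluate the standard form [assuming z > 0]: now log(z) + 3*log(z - 2) - 4*log(z - 1) + ∫(1/(z**2 + 9)) dz.
Step 5. Evaluate the standard form: now log(z) + 3*log(z - 2) - 4*log(z - 1) + atan(z/3)/3.
Answer: log(z) + 3*log(z - 2) - 4*log(z - 1) + atan(z/3)/3.


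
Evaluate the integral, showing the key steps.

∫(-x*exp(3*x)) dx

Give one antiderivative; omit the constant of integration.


Step 1. Integrate ∫(-x*exp(3*x)) dx by parts with u = x, dv = (-exp(3*x)) dx, so v = -exp(3*x)/3: now -x*exp(3*x)/3 + ∫(exp(3*x)/3) dx.
Step 2. Evaluate the standard form: now -x*exp(3*x)/3 + exp(3*x)/9.
Answer: -x*exp(3*x)/3 + exp(3*x)/9.


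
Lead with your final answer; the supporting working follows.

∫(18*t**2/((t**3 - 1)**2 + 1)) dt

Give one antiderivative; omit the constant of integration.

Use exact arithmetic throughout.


The answer is 6*atan(t**3 - 1).
Step 1. Substitute u = t**3 - 1, turning ∫(18*t**2/((t**3 - 1)**2 + 1)) dt into ∫(6/(u**2 + 1)) du: now ∫(6/(u**2 + 1)) du.
Step 2. Evaluate the standard form: now 6*atan(u).
Step 3. Substitute back u = t**3 - 1: now 6*atan(t**3 - 1).
Answer: 6*atan(t**3 - 1).


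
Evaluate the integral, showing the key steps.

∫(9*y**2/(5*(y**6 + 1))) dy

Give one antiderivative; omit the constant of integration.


Step 1. Substitute u = y**3, turning ∫(9*y**2/(5*(y**6 + 1))) dy into ∫(3/(5*(u**2 + 1))) du: now ∫(3/(5*(u**2 + 1))) du.
Step 2. Evaluate the standard form: now 3*atan(u)/5.
Step 3. Substitute back u = y**3: now 3*atan(y**3)/5.
Answer: 3*atan(y**3)/5.


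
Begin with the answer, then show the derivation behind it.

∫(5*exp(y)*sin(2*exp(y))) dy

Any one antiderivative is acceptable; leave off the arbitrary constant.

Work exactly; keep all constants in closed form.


The answer is -5*cos(2*exp(y))/2.
Step 1. Substitute u = exp(y), turning ∫(5*exp(y)*sin(2*exp(y))) dy into ∫(5*sin(2*u)) du: now ∫(5*sin(2*u)) du.
Step 2. Evaluate the standard form: now -5*cos(2*u)/2.
Step 3. Substitute back u = exp(y): now -5*cos(2*exp(y))/2.
Answer: -5*cos(2*exp(y))/2.


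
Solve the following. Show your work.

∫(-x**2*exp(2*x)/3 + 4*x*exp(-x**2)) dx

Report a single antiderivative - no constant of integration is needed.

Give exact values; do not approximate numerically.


Step 1. Rewrite: now ∫(4*x*exp(-x**2)) dx + ∫(-x**2*exp(2*x)/3) dx.
Step 2. Integrate ∫(-x**2*exp(2*x)/3) dx by parts with u = x**2, dv = (-exp(2*x)/3) dx, so v = -exp(2*x)/6: now -x**2*exp(2*x)/6 + ∫(x*exp(2*x)/3) dx + ∫(4*x*exp(-x**2)) dx.
Step 3. Integrate ∫(x*exp(2*x)/3) dx by parts with u = x, dv = (exp(2*x)/3) dx, so v = exp(2*x)/6: now -x**2*exp(2*x)/6 + x*exp(2*x)/6 + ∫(4*x*exp(-x**2)) dx + ∫(-exp(2*x)/6) dx.
Step 4. Evaluate the standard form: now -x**2*exp(2*x)/6 + x*exp(2*x)/6 - exp(2*x)/12 + ∫(4*x*exp(-x**2)) dx.
Step 5. Substitute u = x**2, turning ∫(4*x*exp(-x**2)) dx into ∫(2*exp(-u)) du: now -x**2*exp(2*x)/6 + x*exp(2*x)/6 - exp(2*x)/12 + ∫(2*exp(-u)) du.
Step 6. Evaluate the standard form: now -x**2*exp(2*x)/6 + x*exp(2*x)/6 - exp(2*x)/12 - 2*exp(-u).
Step 7. Substitute back u = x**2: now -x**2*exp(2*x)/6 + x*exp(2*x)/6 - exp(2*x)/12 - 2*exp(-x**2).
Answer: -x**2*exp(2*x)/6 + x*exp(2*x)/6 - exp(2*x)/12 - 2*exp(-x**2).


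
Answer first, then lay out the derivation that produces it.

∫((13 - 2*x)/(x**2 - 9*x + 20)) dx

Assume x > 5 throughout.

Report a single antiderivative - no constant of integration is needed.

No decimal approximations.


The answer is 3*log(x - 5) - 5*log(x - 4).
Step 1. Decompose ∫((13 - 2*x)/(x**2 - 9*x + 20)) dx by partial fractions, (13 - 2*x)/(x**2 - 9*x + 20) = -5/(x - 4) + 3/(x - 5): now ∫(3/(x - 5)) dx + ∫(-5/(x - 4)) dx.
Step 2. Evaluate the standard form [assuming x > 5]: now 3*log(x - 5) + ∫(-5/(x - 4)) dx.
Step 3. Evaluate the standard form [assuming x > 4]: now 3*log(x - 5) - 5*log(x - 4).
Answer: 3*log(x - 5) - 5*log(x - 4).


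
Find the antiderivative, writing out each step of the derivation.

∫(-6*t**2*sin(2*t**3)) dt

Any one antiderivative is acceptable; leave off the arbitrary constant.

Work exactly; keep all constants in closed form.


Step 1. Substitute u = t**3, turning ∫(-6*t**2*sin(2*t**3)) dt into ∫(-2*sin(2*u)) du: now ∫(-2*sin(2*u)) du.
Step 2. Evaluate the standard form: now cos(2*u).
Step 3. Substitute back u = t**3: now cos(2*t**3).
Answer: cos(2*t**3).


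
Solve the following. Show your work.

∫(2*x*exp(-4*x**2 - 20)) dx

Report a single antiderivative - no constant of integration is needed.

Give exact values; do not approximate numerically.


Step 1. Substitute u = x**2 + 5, turning ∫(2*x*exp(-4*x**2 - 20)) dx into ∫(exp(-4*u)) du: now ∫(exp(-4*u)) du.
Step 2. Evaluate the standard form: now -exp(-4*u)/4.
Step 3. Substitute back u = x**2 + 5: now -exp(-4*x**2 - 20)/4.
Answer: -exp(-4*x**2 - 20)/4.


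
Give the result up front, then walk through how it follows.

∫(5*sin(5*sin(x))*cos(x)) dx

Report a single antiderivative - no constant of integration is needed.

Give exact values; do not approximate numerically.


The answer is -cos(5*sin(x)).
Step 1. Substitute u = sin(x), turning ∫(5*sin(5*sin(x))*cos(x)) dx into ∫(5*sin(5*u)) du: now ∫(5*sin(5*u)) du.
Step 2. Evaluate the standard form: now -cos(5*u).
Step 3. Substitute back u = sin(x): now -cos(5*sin(x)).
Answer: -cos(5*sin(x)).


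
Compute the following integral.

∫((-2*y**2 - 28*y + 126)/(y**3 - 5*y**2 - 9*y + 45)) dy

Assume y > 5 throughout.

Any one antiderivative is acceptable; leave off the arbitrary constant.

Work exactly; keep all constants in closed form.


Answer: -4*log(y - 5) - 2*log(y - 3) + 4*log(y + 3).


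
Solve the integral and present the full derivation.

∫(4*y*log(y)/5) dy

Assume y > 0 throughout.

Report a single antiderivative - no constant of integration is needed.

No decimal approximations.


Step 1. Integrate ∫(4*y*log(y)/5) dy by parts with u = log(y), dv = (4*y/5) dy, so v = 2*y**2/5 [assuming y > 0]: now 2*y**2*log(y)/5 + ∫(-2*y/5) dy.
Step 2. Evaluate the standard form: now 2*y**2*log(y)/5 - y**2/5.
Answer: 2*y**2*log(y)/5 - y**2/5.


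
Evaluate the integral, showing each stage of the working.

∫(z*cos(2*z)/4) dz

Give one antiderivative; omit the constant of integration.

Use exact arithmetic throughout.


Step 1. Integrate ∫(z*cos(2*z)/4) dz by parts with u = z, dv = (cos(2*z)/4) dz, so v = sin(2*z)/8: now z*sin(2*z)/8 + ∫(-sin(2*z)/8) dz.
Step 2. Evaluate the standard form: now z*sin(2*z)/8 + cos(2*z)/16.
Answer: z*sin(2*z)/8 + cos(2*z)/16.


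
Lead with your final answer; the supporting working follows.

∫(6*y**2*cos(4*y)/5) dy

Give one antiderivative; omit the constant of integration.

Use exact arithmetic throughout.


The answer is 3*y**2*sin(4*y)/10 + 3*y*cos(4*y)/20 - 3*sin(4*y)/80.
Step 1. Integrate ∫(6*y**2*cos(4*y)/5) dy by parts with u = y**2, dv = (6*cos(4*y)/5) dy, so v = 3*sin(4*y)/10: now 3*y**2*sin(4*y)/10 + ∫(-3*y*sin(4*y)/5) dy.
Step 2. Integrate ∫(-3*y*sin(4*y)/5) dy by parts with u = y, dv = (-3*sin(4*y)/5) dy, so v = 3*cos(4*y)/20: now 3*y**2*sin(4*y)/10 + 3*y*cos(4*y)/20 + ∫(-3*cos(4*y)/20) dy.
Step 3. Evaluate the standard form: now 3*y**2*sin(4*y)/10 + 3*y*cos(4*y)/20 - 3*sin(4*y)/80.
Answer: 3*y**2*sin(4*y)/10 + 3*y*cos(4*y)/20 - 3*sin(4*y)/80.


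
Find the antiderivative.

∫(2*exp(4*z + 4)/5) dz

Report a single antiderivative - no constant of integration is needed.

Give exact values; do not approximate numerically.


Answer: exp(4*z + 4)/10.


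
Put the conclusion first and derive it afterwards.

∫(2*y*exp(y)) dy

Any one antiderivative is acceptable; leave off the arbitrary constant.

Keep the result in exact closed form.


The answer is 2*y*exp(y) - 2*exp(y).
Step 1. Integrate ∫(2*y*exp(y)) dy by parts with u = y, dv = (2*exp(y)) dy, so v = 2*exp(y): now 2*y*exp(y) + ∫(-2*exp(y)) dy.
Step 2. Evaluate the standard form: now 2*y*exp(y) - 2*exp(y).
Answer: 2*y*exp(y) - 2*exp(y).


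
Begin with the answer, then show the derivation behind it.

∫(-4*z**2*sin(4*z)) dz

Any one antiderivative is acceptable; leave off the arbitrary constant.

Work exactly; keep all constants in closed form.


The answer is z**2*cos(4*z) - z*sin(4*z)/2 - cos(4*z)/8.
Step 1. Integrate ∫(-4*z**2*sin(4*z)) dz by parts with u = z**2, dv = (-4*sin(4*z)) dz, so v = cos(4*z): now z**2*cos(4*z) + ∫(-2*z*cos(4*z)) dz.
Step 2. Integrate ∫(-2*z*cos(4*z)) dz by parts with u = z, dv = (-2*cos(4*z)) dz, so v = -sin(4*z)/2: now z**2*cos(4*z) - z*sin(4*z)/2 + ∫(sin(4*z)/2) dz.
Step 3. Evaluate the standard form: now z**2*cos(4*z) - z*sin(4*z)/2 - cos(4*z)/8.
Answer: z**2*cos(4*z) - z*sin(4*z)/2 - cos(4*z)/8.


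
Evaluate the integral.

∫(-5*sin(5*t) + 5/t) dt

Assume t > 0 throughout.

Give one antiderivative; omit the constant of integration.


Answer: 5*log(t) + cos(5*t).


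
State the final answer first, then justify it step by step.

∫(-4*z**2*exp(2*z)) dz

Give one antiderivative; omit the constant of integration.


The answer is -2*z**2*exp(2*z) + 2*z*exp(2*z) - exp(2*z).
Step 1. Integrate ∫(-4*z**2*exp(2*z)) dz by parts with u = z**2, dv = (-4*exp(2*z)) dz, so v = -2*exp(2*z): now -2*z**2*exp(2*z) + ∫(4*z*exp(2*z)) dz.
Step 2. Integrate ∫(4*z*exp(2*z)) dz by parts with u = z, dv = (4*exp(2*z)) dz, so v = 2*exp(2*z): now -2*z**2*exp(2*z) + 2*z*exp(2*z) + ∫(-2*exp(2*z)) dz.
Step 3. Evaluate the standard form: now -2*z**2*exp(2*z) + 2*z*exp(2*z) - exp(2*z).
Answer: -2*z**2*exp(2*z) + 2*z*exp(2*z) - exp(2*z).


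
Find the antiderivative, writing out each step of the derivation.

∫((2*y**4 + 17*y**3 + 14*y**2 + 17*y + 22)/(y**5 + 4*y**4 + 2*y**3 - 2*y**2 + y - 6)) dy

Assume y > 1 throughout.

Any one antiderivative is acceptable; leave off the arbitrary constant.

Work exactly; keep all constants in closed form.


Step 1. Decompose ∫((2*y**4 + 17*y**3 + 14*y**2 + 17*y + 22)/(y**5 + 4*y**4 + 2*y**3 - 2*y**2 + y - 6)) dy by partial fractions, (2*y**4 + 17*y**3 + 14*y**2 + 17*y + 22)/(y**5 + 4*y**4 + 2*y**3 - 2*y**2 + y - 6) = -1/(y**2 + 1) - 5/(y + 3) + 4/(y + 2) + 3/(y - 1): now ∫(3/(y - 1)) dy + ∫(4/(y + 2)) dy + ∫(-5/(y + 3)) dy + ∫(-1/(y**2 + 1)) dy.
Step 2. Evaluate the standard form [assuming y > -2]: now 4*log(y + 2) + ∫(3/(y - 1)) dy + ∫(-5/(y + 3)) dy + ∫(-1/(y**2 + 1)) dy.
Step 3. Evaluate the standard form [assuming y > -3]: now 4*log(y + 2) - 5*log(y + 3) + ∫(3/(y - 1)) dy + ∫(-1/(y**2 + 1)) dy.
Step 4. Evaluate the standard form [assuming y > 1]: now 3*log(y - 1) + 4*log(y + 2) - 5*log(y + 3) + ∫(-1/(y**2 + 1)) dy.
Step 5. Evaluate the standard form: now 3*log(y - 1) + 4*log(y + 2) - 5*log(y + 3) - atan(y).
Answer: 3*log(y - 1) + 4*log(y + 2) - 5*log(y + 3) - atan(y).


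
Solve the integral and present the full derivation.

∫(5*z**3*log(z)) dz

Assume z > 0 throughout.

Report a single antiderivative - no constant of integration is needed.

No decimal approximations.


Step 1. Integrate ∫(5*z**3*log(z)) dz by parts with u = log(z), dv = (5*z**3) dz, so v = 5*z**4/4 [assuming z > 0]: now 5*z**4*log(z)/4 + ∫(-5*z**3/4) dz.
Step 2. Evaluate the standard form: now 5*z**4*log(z)/4 - 5*z**4/16.
Answer: 5*z**4*log(z)/4 - 5*z**4/16.


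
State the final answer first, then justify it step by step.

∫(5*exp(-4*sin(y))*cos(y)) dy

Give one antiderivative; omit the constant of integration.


The answer is -5*exp(-4*sin(y))/4.
Step 1. Substitute u = sin(y), turning ∫(5*exp(-4*sin(y))*cos(y)) dy into ∫(5*exp(-4*u)) du: now ∫(5*exp(-4*u)) du.
Step 2. Evaluate the standard form: now -5*exp(-4*u)/4.
Step 3. Substitute back u = sin(y): now -5*exp(-4*sin(y))/4.
Answer: -5*exp(-4*sin(y))/4.


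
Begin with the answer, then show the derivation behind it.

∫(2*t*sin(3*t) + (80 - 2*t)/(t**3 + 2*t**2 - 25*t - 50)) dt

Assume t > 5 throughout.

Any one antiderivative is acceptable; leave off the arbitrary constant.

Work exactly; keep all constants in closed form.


The answer is -2*t*cos(3*t)/3 + log(t - 5) - 4*log(t + 2) + 3*log(t + 5) + 2*sin(3*t)/9.
Step 1. Rewrite: now ∫(2*t*sin(3*t)) dt + ∫((80 - 2*t)/(t**3 + 2*t**2 - 25*t - 50)) dt.
Step 2. Integrate ∫(2*t*sin(3*t)) dt by parts with u = t, dv = (2*sin(3*t)) dt, so v = -2*cos(3*t)/3: now -2*t*cos(3*t)/3 + ∫((80 - 2*t)/(t**3 + 2*t**2 - 25*t - 50)) dt + ∫(2*cos(3*t)/3) dt.
Step 3. Evaluate the standard form: now -2*t*cos(3*t)/3 + 2*sin(3*t)/9 + ∫((80 - 2*t)/(t**3 + 2*t**2 - 25*t - 50)) dt.
Step 4. Decompose ∫((80 - 2*t)/(t**3 + 2*t**2 - 25*t - 50)) dt by partial fractions, (80 - 2*t)/(t**3 + 2*t**2 - 25*t - 50) = 3/(t + 5) - 4/(t + 2) + 1/(t - 5): now -2*t*cos(3*t)/3 + 2*sin(3*t)/9 + ∫(1/(t - 5)) dt + ∫(-4/(t + 2)) dt + ∫(3/(t + 5)) dt.
Step 5. Evaluate the standard form [assuming t > 5]: now -2*t*cos(3*t)/3 + log(t - 5) + 2*sin(3*t)/9 + ∫(-4/(t + 2)) dt + ∫(3/(t + 5)) dt.
Step 6. Evaluate the standard form [assuming t > -5]: now -2*t*cos(3*t)/3 + log(t - 5) + 3*log(t + 5) + 2*sin(3*t)/9 + ∫(-4/(t + 2)) dt.
Step 7. Evaluate the standard form [assuming t > -2]: now -2*t*cos(3*t)/3 + log(t - 5) - 4*log(t + 2) + 3*log(t + 5) + 2*sin(3*t)/9.
Answer: -2*t*cos(3*t)/3 + log(t - 5) - 4*log(t + 2) + 3*log(t + 5) + 2*sin(3*t)/9.


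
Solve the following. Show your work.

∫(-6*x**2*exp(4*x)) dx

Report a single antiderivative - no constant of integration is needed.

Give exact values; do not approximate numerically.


Step 1. Integrate ∫(-6*x**2*exp(4*x)) dx by parts with u = x**2, dv = (-6*exp(4*x)) dx, so v = -3*exp(4*x)/2: now -3*x**2*exp(4*x)/2 + ∫(3*x*exp(4*x)) dx.
Step 2. Integrate ∫(3*x*exp(4*x)) dx by parts with u = x, dv = (3*exp(4*x)) dx, so v = 3*exp(4*x)/4: now -3*x**2*exp(4*x)/2 + 3*x*exp(4*x)/4 + ∫(-3*exp(4*x)/4) dx.
Step 3. Evaluate the standard form: now -3*x**2*exp(4*x)/2 + 3*x*exp(4*x)/4 - 3*exp(4*x)/16.
Answer: -3*x**2*exp(4*x)/2 + 3*x*exp(4*x)/4 - 3*exp(4*x)/16.


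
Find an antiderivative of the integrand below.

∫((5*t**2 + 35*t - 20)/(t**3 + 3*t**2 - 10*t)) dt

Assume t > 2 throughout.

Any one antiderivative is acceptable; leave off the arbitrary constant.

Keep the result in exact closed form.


Answer: 2*log(t) + 5*log(t - 2) - 2*log(t + 5).


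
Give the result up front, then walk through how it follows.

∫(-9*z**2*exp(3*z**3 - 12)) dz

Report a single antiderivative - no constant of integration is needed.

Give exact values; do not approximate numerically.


The answer is -exp(3*z**3 - 12).
Step 1. Substitute u = z**3 - 4, turning ∫(-9*z**2*exp(3*z**3 - 12)) dz into ∫(-3*exp(3*u)) du: now ∫(-3*exp(3*u)) du.
Step 2. Evaluate the standard form: now -exp(3*u).
Step 3. Substitute back u = z**3 - 4: now -exp(3*z**3 - 12).
Answer: -exp(3*z**3 - 12).


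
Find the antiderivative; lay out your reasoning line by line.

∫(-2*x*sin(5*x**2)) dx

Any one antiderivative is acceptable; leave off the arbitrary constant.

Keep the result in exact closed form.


Step 1. Substitute u = x**2, turning ∫(-2*x*sin(5*x**2)) dx into ∫(-sin(5*u)) du: now ∫(-sin(5*u)) du.
Step 2. Evaluate the standard form: now cos(5*u)/5.
Step 3. Substitute back u = x**2: now cos(5*x**2)/5.
Answer: cos(5*x**2)/5.


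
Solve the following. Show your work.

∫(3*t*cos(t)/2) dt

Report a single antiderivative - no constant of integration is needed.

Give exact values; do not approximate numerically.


Step 1. Integrate ∫(3*t*cos(t)/2) dt by parts with u = t, dv = (3*cos(t)/2) dt, so v = 3*sin(t)/2: now 3*t*sin(t)/2 + ∫(-3*sin(t)/2) dt.
Step 2. Evaluate the standard form: now 3*t*sin(t)/2 + 3*cos(t)/2.
Answer: 3*t*sin(t)/2 + 3*cos(t)/2.


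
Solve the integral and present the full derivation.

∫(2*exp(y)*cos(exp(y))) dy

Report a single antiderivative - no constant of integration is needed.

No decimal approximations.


Step 1. Substitute u = exp(y), turning ∫(2*exp(y)*cos(exp(y))) dy into ∫(2*cos(u)) du: now ∫(2*cos(u)) du.
Step 2. Evaluate the standard form: now 2*sin(u).
Step 3. Substitute back u = exp(y): now 2*sin(exp(y)).
Answer: 2*sin(exp(y)).


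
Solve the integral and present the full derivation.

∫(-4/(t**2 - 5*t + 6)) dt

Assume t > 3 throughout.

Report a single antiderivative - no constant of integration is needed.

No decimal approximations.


Step 1. Decompose ∫(-4/(t**2 - 5*t + 6)) dt by partial fractions, -4/(t**2 - 5*t + 6) = 4/(t - 2) - 4/(t - 3): now ∫(-4/(t - 3)) dt + ∫(4/(t - 2)) dt.
Step 2. Evaluate the standard form [assuming t > 3]: now -4*log(t - 3) + ∫(4/(t - 2)) dt.
Step 3. Evaluate the standard form [assuming t > 2]: now -4*log(t - 3) + 4*log(t - 2).
Answer: -4*log(t - 3) + 4*log(t - 2).


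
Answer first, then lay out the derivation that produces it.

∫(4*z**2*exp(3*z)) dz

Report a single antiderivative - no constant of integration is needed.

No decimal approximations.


The answer is 4*z**2*exp(3*z)/3 - 8*z*exp(3*z)/9 + 8*exp(3*z)/27.
Step 1. Integrate ∫(4*z**2*exp(3*z)) dz by parts with u = z**2, dv = (4*exp(3*z)) dz, so v = 4*exp(3*z)/3: now 4*z**2*exp(3*z)/3 + ∫(-8*z*exp(3*z)/3) dz.
Step 2. Integrate ∫(-8*z*exp(3*z)/3) dz by parts with u = z, dv = (-8*exp(3*z)/3) dz, so v = -8*exp(3*z)/9: now 4*z**2*exp(3*z)/3 - 8*z*exp(3*z)/9 + ∫(8*exp(3*z)/9) dz.
Step 3. Evaluate the standard form: now 4*z**2*exp(3*z)/3 - 8*z*exp(3*z)/9 + 8*exp(3*z)/27.
Answer: 4*z**2*exp(3*z)/3 - 8*z*exp(3*z)/9 + 8*exp(3*z)/27.


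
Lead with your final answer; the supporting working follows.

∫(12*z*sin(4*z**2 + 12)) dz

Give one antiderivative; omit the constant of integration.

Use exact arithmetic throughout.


The answer is -3*cos(4*z**2 + 12)/2.
Step 1. Substitute u = z**2 + 3, turning ∫(12*z*sin(4*z**2 + 12)) dz into ∫(6*sin(4*u)) du: now ∫(6*sin(4*u)) du.
Step 2. Evaluate the standard form: now -3*cos(4*u)/2.
Step 3. Substitute back u = z**2 + 3: now -3*cos(4*z**2 + 12)/2.
Answer: -3*cos(4*z**2 + 12)/2.
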